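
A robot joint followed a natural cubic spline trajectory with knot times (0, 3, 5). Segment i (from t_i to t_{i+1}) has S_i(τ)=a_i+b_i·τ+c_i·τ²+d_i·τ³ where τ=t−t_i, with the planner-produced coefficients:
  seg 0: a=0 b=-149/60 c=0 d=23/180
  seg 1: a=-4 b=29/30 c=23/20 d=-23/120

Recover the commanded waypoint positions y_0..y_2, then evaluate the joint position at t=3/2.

y_0 = S_0(0) = a_0 = 0
y_1 = S_1(0) = a_1 = -4
y_2 = S_1(2) = 1
t_q=3/2 is in segment 0 (τ=3/2); S_0(τ)=-527/160

y_0=0 y_1=-4 y_2=1
S(3/2) = -527/160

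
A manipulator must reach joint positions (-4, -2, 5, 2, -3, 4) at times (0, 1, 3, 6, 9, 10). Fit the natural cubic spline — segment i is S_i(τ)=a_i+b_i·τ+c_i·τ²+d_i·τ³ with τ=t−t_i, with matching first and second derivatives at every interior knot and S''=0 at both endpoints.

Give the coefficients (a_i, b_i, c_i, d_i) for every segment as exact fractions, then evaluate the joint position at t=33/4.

  seg 0: a=-4 b=886/555 c=0 d=224/555
  seg 1: a=-2 b=1558/555 c=224/185 d=-1919/4440
  seg 2: a=5 b=547/222 c=-1023/740 d=41/540
  seg 3: a=2 b=-8393/2220 c=-388/555 d=9349/19980
  seg 4: a=-3 b=5171/1110 c=2599/740 d=-2599/2220
S(33/4) = -223337/47360

Δ: Δ0=2, Δ1=7/2, Δ2=-1, Δ3=-5/3, Δ4=7
row 1: diag=6, rhs=9; c'=1/3, d'=3/2
row 2: denom=10−2·1/3=28/3; d'=(-27−2·3/2)/(28/3)=-45/14
row 3: denom=12−3·9/28=309/28; d'=(-4−3·-45/14)/(309/28)=158/309
row 4: denom=8−3·28/103=740/103; d'=(52−3·158/309)/(740/103)=2599/370
back: M4=2599/370
back: M3=158/309−28/103·2599/370=-776/555
back: M2=-45/14−9/28·-776/555=-1023/370
back: M1=3/2−1/3·-1023/370=448/185
M: M0=0, M1=448/185, M2=-1023/370, M3=-776/555, M4=2599/370, M5=0
seg 0: a=-4, c=M0/2=0, d=(M1−M0)/(6·1)=224/555, b=Δ0−h0·(2M0+M1)/6=886/555
seg 1: a=-2, c=M1/2=224/185, d=(M2−M1)/(6·2)=-1919/4440, b=Δ1−h1·(2M1+M2)/6=1558/555
seg 2: a=5, c=M2/2=-1023/740, d=(M3−M2)/(6·3)=41/540, b=Δ2−h2·(2M2+M3)/6=547/222
seg 3: a=2, c=M3/2=-388/555, d=(M4−M3)/(6·3)=9349/19980, b=Δ3−h3·(2M3+M4)/6=-8393/2220
seg 4: a=-3, c=M4/2=2599/740, d=(M5−M4)/(6·1)=-2599/2220, b=Δ4−h4·(2M4+M5)/6=5171/1110
t_q=33/4 → seg 3, τ=9/4; S=2+-8393/2220·τ+-388/555·τ²+9349/19980·τ³=-223337/47360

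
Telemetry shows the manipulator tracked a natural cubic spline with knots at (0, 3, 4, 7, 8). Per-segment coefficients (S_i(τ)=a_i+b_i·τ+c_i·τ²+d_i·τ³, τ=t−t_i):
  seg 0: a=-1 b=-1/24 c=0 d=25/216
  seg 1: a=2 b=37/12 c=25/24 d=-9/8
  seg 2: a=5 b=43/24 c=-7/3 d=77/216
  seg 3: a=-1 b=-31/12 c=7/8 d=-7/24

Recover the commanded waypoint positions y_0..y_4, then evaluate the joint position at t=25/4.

y_0=-1 y_1=2 y_2=5 y_3=-1 y_4=-3
S(25/4) = 655/512

y_0 = S_0(0) = a_0 = -1
y_1 = S_1(0) = a_1 = 2
y_2 = S_2(0) = a_2 = 5
y_3 = S_3(0) = a_3 = -1
y_4 = S_3(1) = -3
t_q=25/4 is in segment 2 (τ=9/4); S_2(τ)=655/512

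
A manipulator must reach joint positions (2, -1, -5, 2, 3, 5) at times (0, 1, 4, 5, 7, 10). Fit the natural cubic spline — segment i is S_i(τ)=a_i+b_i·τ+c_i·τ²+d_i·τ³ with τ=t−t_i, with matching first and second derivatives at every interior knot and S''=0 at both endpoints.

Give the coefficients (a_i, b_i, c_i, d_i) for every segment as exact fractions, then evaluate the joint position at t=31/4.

Δ: Δ0=-3, Δ1=-4/3, Δ2=7, Δ3=1/2, Δ4=2/3
row 1: diag=8, rhs=10; c'=3/8, d'=5/4
row 2: denom=8−3·3/8=55/8; d'=(50−3·5/4)/(55/8)=74/11
row 3: denom=6−1·8/55=322/55; d'=(-39−1·74/11)/(322/55)=-2515/322
row 4: denom=10−2·55/161=1500/161; d'=(1−2·-2515/322)/(1500/161)=223/125
back: M4=223/125
back: M3=-2515/322−55/161·223/125=-421/50
back: M2=74/11−8/55·-421/50=994/125
back: M1=5/4−3/8·994/125=-433/250
M: M0=0, M1=-433/250, M2=994/125, M3=-421/50, M4=223/125, M5=0
seg 0: a=2, c=M0/2=0, d=(M1−M0)/(6·1)=-433/1500, b=Δ0−h0·(2M0+M1)/6=-4067/1500
seg 1: a=-1, c=M1/2=-433/500, d=(M2−M1)/(6·3)=269/500, b=Δ1−h1·(2M1+M2)/6=-2683/750
seg 2: a=-5, c=M2/2=497/125, d=(M3−M2)/(6·1)=-4093/1500, b=Δ2−h2·(2M2+M3)/6=8629/1500
seg 3: a=2, c=M3/2=-421/100, d=(M4−M3)/(6·2)=2551/3000, b=Δ3−h3·(2M3+M4)/6=4139/750
seg 4: a=3, c=M4/2=223/250, d=(M5−M4)/(6·3)=-223/2250, b=Δ4−h4·(2M4+M5)/6=-419/375
t_q=31/4 → seg 4, τ=3/4; S=3+-419/375·τ+223/250·τ²+-223/2250·τ³=41951/16000

  seg 0: a=2 b=-4067/1500 c=0 d=-433/1500
  seg 1: a=-1 b=-2683/750 c=-433/500 d=269/500
  seg 2: a=-5 b=8629/1500 c=497/125 d=-4093/1500
  seg 3: a=2 b=4139/750 c=-421/100 d=2551/3000
  seg 4: a=3 b=-419/375 c=223/250 d=-223/2250
S(31/4) = 41951/16000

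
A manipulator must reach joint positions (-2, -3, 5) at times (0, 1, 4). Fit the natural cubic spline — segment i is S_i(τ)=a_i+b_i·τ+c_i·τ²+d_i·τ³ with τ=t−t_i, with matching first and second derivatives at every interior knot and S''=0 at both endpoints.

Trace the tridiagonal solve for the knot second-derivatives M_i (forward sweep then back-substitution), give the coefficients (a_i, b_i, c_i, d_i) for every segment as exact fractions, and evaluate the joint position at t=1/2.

  seg 0: a=-2 b=-35/24 c=0 d=11/24
  seg 1: a=-3 b=-1/12 c=11/8 d=-11/72
S(1/2) = -171/64

Δ: Δ0=-1, Δ1=8/3
row 1: diag=8, rhs=22; c'=3/8, d'=11/4
back: M1=11/4
M: M0=0, M1=11/4, M2=0
seg 0: a=-2, c=M0/2=0, d=(M1−M0)/(6·1)=11/24, b=Δ0−h0·(2M0+M1)/6=-35/24
seg 1: a=-3, c=M1/2=11/8, d=(M2−M1)/(6·3)=-11/72, b=Δ1−h1·(2M1+M2)/6=-1/12
t_q=1/2 → seg 0, τ=1/2; S=-2+-35/24·τ+0·τ²+11/24·τ³=-171/64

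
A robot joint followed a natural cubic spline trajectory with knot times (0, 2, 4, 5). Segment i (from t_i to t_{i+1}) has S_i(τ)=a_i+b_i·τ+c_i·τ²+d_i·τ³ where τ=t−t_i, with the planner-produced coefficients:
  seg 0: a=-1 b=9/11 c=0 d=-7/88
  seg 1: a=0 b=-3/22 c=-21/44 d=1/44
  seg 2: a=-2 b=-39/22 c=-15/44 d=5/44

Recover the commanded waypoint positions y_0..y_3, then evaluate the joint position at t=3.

y_0=-1 y_1=0 y_2=-2 y_3=-4
S(3) = -13/22

y_0 = S_0(0) = a_0 = -1
y_1 = S_1(0) = a_1 = 0
y_2 = S_2(0) = a_2 = -2
y_3 = S_2(1) = -4
t_q=3 is in segment 1 (τ=1); S_1(τ)=-13/22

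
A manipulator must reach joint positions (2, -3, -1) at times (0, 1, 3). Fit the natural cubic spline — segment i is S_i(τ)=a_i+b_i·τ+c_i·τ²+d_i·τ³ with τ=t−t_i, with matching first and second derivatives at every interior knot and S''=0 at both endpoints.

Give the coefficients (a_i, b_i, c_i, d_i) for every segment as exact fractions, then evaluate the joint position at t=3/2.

  seg 0: a=2 b=-6 c=0 d=1
  seg 1: a=-3 b=-3 c=3 d=-1/2
S(3/2) = -61/16

Δ: Δ0=-5, Δ1=1
row 1: diag=6, rhs=36; c'=1/3, d'=6
back: M1=6
M: M0=0, M1=6, M2=0
seg 0: a=2, c=M0/2=0, d=(M1−M0)/(6·1)=1, b=Δ0−h0·(2M0+M1)/6=-6
seg 1: a=-3, c=M1/2=3, d=(M2−M1)/(6·2)=-1/2, b=Δ1−h1·(2M1+M2)/6=-3
t_q=3/2 → seg 1, τ=1/2; S=-3+-3·τ+3·τ²+-1/2·τ³=-61/16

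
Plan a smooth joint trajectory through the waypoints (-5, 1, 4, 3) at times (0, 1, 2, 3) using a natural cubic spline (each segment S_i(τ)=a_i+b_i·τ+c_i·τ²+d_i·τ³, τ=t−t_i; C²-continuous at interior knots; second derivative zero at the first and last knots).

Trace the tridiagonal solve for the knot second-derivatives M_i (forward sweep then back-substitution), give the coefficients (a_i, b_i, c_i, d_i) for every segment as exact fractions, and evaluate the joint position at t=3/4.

  seg 0: a=-5 b=98/15 c=0 d=-8/15
  seg 1: a=1 b=74/15 c=-8/5 d=-1/3
  seg 2: a=4 b=11/15 c=-13/5 d=13/15
S(3/4) = -13/40

Δ: Δ0=6, Δ1=3, Δ2=-1
row 1: diag=4, rhs=-18; c'=1/4, d'=-9/2
row 2: denom=4−1·1/4=15/4; d'=(-24−1·-9/2)/(15/4)=-26/5
back: M2=-26/5
back: M1=-9/2−1/4·-26/5=-16/5
M: M0=0, M1=-16/5, M2=-26/5, M3=0
seg 0: a=-5, c=M0/2=0, d=(M1−M0)/(6·1)=-8/15, b=Δ0−h0·(2M0+M1)/6=98/15
seg 1: a=1, c=M1/2=-8/5, d=(M2−M1)/(6·1)=-1/3, b=Δ1−h1·(2M1+M2)/6=74/15
seg 2: a=4, c=M2/2=-13/5, d=(M3−M2)/(6·1)=13/15, b=Δ2−h2·(2M2+M3)/6=11/15
t_q=3/4 → seg 0, τ=3/4; S=-5+98/15·τ+0·τ²+-8/15·τ³=-13/40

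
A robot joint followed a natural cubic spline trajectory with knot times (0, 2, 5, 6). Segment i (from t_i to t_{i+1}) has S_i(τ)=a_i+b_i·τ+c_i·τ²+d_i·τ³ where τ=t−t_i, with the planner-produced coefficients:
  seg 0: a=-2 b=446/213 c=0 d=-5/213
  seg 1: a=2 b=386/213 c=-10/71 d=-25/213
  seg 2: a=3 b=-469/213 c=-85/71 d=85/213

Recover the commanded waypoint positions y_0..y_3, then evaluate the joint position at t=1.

y_0=-2 y_1=2 y_2=3 y_3=0
S(1) = 5/71

y_0 = S_0(0) = a_0 = -2
y_1 = S_1(0) = a_1 = 2
y_2 = S_2(0) = a_2 = 3
y_3 = S_2(1) = 0
t_q=1 is in segment 0 (τ=1); S_0(τ)=5/71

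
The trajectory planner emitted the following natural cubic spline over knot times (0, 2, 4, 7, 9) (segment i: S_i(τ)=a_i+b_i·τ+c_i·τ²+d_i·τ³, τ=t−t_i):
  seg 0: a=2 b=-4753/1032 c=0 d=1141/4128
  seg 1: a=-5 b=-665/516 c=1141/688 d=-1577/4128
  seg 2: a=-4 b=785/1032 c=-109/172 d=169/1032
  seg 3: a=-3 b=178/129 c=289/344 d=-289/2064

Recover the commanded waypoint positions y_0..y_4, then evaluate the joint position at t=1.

y_0=2 y_1=-5 y_2=-4 y_3=-3 y_4=2
S(1) = -3205/1376

y_0 = S_0(0) = a_0 = 2
y_1 = S_1(0) = a_1 = -5
y_2 = S_2(0) = a_2 = -4
y_3 = S_3(0) = a_3 = -3
y_4 = S_3(2) = 2
t_q=1 is in segment 0 (τ=1); S_0(τ)=-3205/1376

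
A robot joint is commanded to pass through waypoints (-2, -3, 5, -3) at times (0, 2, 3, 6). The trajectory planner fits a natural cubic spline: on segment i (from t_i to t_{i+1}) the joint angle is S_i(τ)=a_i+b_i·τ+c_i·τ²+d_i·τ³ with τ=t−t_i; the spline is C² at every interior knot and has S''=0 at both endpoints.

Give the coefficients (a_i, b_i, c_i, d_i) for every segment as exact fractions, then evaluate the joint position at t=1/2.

  seg 0: a=-2 b=-1085/282 c=0 d=118/141
  seg 1: a=-3 b=1747/282 c=236/47 d=-907/282
  seg 2: a=5 b=929/141 c=-435/94 d=145/282
S(1/2) = -359/94

Δ: Δ0=-1/2, Δ1=8, Δ2=-8/3
row 1: diag=6, rhs=51; c'=1/6, d'=17/2
row 2: denom=8−1·1/6=47/6; d'=(-64−1·17/2)/(47/6)=-435/47
back: M2=-435/47
back: M1=17/2−1/6·-435/47=472/47
M: M0=0, M1=472/47, M2=-435/47, M3=0
seg 0: a=-2, c=M0/2=0, d=(M1−M0)/(6·2)=118/141, b=Δ0−h0·(2M0+M1)/6=-1085/282
seg 1: a=-3, c=M1/2=236/47, d=(M2−M1)/(6·1)=-907/282, b=Δ1−h1·(2M1+M2)/6=1747/282
seg 2: a=5, c=M2/2=-435/94, d=(M3−M2)/(6·3)=145/282, b=Δ2−h2·(2M2+M3)/6=929/141
t_q=1/2 → seg 0, τ=1/2; S=-2+-1085/282·τ+0·τ²+118/141·τ³=-359/94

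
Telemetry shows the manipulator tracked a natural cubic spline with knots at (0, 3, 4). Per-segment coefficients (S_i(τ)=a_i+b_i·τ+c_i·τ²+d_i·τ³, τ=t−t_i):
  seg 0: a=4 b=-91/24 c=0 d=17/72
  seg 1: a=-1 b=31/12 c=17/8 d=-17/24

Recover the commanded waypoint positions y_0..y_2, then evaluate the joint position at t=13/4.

y_0=4 y_1=-1 y_2=3
S(13/4) = -119/512

y_0 = S_0(0) = a_0 = 4
y_1 = S_1(0) = a_1 = -1
y_2 = S_1(1) = 3
t_q=13/4 is in segment 1 (τ=1/4); S_1(τ)=-119/512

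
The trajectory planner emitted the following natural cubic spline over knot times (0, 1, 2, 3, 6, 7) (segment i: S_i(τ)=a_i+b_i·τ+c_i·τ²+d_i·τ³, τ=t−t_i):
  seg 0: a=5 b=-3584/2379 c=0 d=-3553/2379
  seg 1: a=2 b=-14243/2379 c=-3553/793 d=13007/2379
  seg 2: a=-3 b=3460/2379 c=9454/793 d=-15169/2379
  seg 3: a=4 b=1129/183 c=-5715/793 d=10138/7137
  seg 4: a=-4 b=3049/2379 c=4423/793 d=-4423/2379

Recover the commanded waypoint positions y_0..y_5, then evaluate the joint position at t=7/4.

y_0=5 y_1=2 y_2=-3 y_3=4 y_4=-4 y_5=1
S(7/4) = -137229/50752

y_0 = S_0(0) = a_0 = 5
y_1 = S_1(0) = a_1 = 2
y_2 = S_2(0) = a_2 = -3
y_3 = S_3(0) = a_3 = 4
y_4 = S_4(0) = a_4 = -4
y_5 = S_4(1) = 1
t_q=7/4 is in segment 1 (τ=3/4); S_1(τ)=-137229/50752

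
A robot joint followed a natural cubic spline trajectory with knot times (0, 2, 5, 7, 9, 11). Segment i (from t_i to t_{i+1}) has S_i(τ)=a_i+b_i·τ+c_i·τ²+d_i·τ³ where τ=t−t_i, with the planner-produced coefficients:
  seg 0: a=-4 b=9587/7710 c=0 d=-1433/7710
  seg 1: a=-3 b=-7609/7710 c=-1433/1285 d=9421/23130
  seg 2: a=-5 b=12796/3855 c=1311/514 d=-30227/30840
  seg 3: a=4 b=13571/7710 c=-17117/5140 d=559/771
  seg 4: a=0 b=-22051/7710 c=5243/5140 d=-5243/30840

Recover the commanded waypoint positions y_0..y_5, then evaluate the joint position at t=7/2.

y_0=-4 y_1=-3 y_2=-5 y_3=4 y_4=0 y_5=-3
S(7/2) = -115441/20560

y_0 = S_0(0) = a_0 = -4
y_1 = S_1(0) = a_1 = -3
y_2 = S_2(0) = a_2 = -5
y_3 = S_3(0) = a_3 = 4
y_4 = S_4(0) = a_4 = 0
y_5 = S_4(2) = -3
t_q=7/2 is in segment 1 (τ=3/2); S_1(τ)=-115441/20560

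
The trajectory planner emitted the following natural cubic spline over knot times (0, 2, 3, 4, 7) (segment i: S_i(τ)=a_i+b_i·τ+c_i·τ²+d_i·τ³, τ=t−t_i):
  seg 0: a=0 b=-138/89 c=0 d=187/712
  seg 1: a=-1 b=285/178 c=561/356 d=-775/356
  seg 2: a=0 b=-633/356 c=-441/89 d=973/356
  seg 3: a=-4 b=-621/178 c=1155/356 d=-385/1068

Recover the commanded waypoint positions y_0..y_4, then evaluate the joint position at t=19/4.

y_0 = S_0(0) = a_0 = 0
y_1 = S_1(0) = a_1 = -1
y_2 = S_2(0) = a_2 = 0
y_3 = S_3(0) = a_3 = -4
y_4 = S_3(3) = 5
t_q=19/4 is in segment 3 (τ=3/4); S_3(τ)=-112637/22784

y_0=0 y_1=-1 y_2=0 y_3=-4 y_4=5
S(19/4) = -112637/22784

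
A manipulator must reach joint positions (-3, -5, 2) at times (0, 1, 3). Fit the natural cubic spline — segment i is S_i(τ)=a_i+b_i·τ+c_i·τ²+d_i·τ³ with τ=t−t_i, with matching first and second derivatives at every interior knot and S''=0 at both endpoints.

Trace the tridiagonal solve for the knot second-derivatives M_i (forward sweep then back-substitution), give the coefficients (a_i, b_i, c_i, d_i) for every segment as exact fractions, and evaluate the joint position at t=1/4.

Δ: Δ0=-2, Δ1=7/2
row 1: diag=6, rhs=33; c'=1/3, d'=11/2
back: M1=11/2
M: M0=0, M1=11/2, M2=0
seg 0: a=-3, c=M0/2=0, d=(M1−M0)/(6·1)=11/12, b=Δ0−h0·(2M0+M1)/6=-35/12
seg 1: a=-5, c=M1/2=11/4, d=(M2−M1)/(6·2)=-11/24, b=Δ1−h1·(2M1+M2)/6=-1/6
t_q=1/4 → seg 0, τ=1/4; S=-3+-35/12·τ+0·τ²+11/12·τ³=-951/256

  seg 0: a=-3 b=-35/12 c=0 d=11/12
  seg 1: a=-5 b=-1/6 c=11/4 d=-11/24
S(1/4) = -951/256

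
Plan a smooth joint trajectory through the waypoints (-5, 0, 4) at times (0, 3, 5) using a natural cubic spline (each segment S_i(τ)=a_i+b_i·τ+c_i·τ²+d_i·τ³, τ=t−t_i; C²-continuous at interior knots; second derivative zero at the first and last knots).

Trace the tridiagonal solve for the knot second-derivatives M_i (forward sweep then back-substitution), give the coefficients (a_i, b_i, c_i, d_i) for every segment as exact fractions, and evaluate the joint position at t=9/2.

  seg 0: a=-5 b=47/30 c=0 d=1/90
  seg 1: a=0 b=28/15 c=1/10 d=-1/60
S(9/2) = 95/32

Δ: Δ0=5/3, Δ1=2
row 1: diag=10, rhs=2; c'=1/5, d'=1/5
back: M1=1/5
M: M0=0, M1=1/5, M2=0
seg 0: a=-5, c=M0/2=0, d=(M1−M0)/(6·3)=1/90, b=Δ0−h0·(2M0+M1)/6=47/30
seg 1: a=0, c=M1/2=1/10, d=(M2−M1)/(6·2)=-1/60, b=Δ1−h1·(2M1+M2)/6=28/15
t_q=9/2 → seg 1, τ=3/2; S=0+28/15·τ+1/10·τ²+-1/60·τ³=95/32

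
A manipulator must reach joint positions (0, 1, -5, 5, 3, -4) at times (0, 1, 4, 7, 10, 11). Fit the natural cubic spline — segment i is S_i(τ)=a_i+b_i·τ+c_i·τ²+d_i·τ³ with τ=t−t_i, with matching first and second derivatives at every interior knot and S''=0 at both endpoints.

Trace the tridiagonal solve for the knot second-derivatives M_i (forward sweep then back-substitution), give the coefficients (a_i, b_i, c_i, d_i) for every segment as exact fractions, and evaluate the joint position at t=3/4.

Δ: Δ0=1, Δ1=-2, Δ2=10/3, Δ3=-2/3, Δ4=-7
row 1: diag=8, rhs=-18; c'=3/8, d'=-9/4
row 2: denom=12−3·3/8=87/8; d'=(32−3·-9/4)/(87/8)=310/87
row 3: denom=12−3·8/29=324/29; d'=(-24−3·310/87)/(324/29)=-503/162
row 4: denom=8−3·29/108=259/36; d'=(-38−3·-503/162)/(259/36)=-3098/777
back: M4=-3098/777
back: M3=-503/162−29/108·-3098/777=-4742/2331
back: M2=310/87−8/29·-4742/2331=9614/2331
back: M1=-9/4−3/8·9614/2331=-2950/777
M: M0=0, M1=-2950/777, M2=9614/2331, M3=-4742/2331, M4=-3098/777, M5=0
seg 0: a=0, c=M0/2=0, d=(M1−M0)/(6·1)=-1475/2331, b=Δ0−h0·(2M0+M1)/6=3806/2331
seg 1: a=1, c=M1/2=-1475/777, d=(M2−M1)/(6·3)=9232/20979, b=Δ1−h1·(2M1+M2)/6=-619/2331
seg 2: a=-5, c=M2/2=4807/2331, d=(M3−M2)/(6·3)=-194/567, b=Δ2−h2·(2M2+M3)/6=527/2331
seg 3: a=5, c=M3/2=-2371/2331, d=(M4−M3)/(6·3)=-2276/20979, b=Δ3−h3·(2M3+M4)/6=7835/2331
seg 4: a=3, c=M4/2=-1549/777, d=(M5−M4)/(6·1)=1549/2331, b=Δ4−h4·(2M4+M5)/6=-13219/2331
t_q=3/4 → seg 0, τ=3/4; S=0+3806/2331·τ+0·τ²+-1475/2331·τ³=6803/7104

  seg 0: a=0 b=3806/2331 c=0 d=-1475/2331
  seg 1: a=1 b=-619/2331 c=-1475/777 d=9232/20979
  seg 2: a=-5 b=527/2331 c=4807/2331 d=-194/567
  seg 3: a=5 b=7835/2331 c=-2371/2331 d=-2276/20979
  seg 4: a=3 b=-13219/2331 c=-1549/777 d=1549/2331
S(3/4) = 6803/7104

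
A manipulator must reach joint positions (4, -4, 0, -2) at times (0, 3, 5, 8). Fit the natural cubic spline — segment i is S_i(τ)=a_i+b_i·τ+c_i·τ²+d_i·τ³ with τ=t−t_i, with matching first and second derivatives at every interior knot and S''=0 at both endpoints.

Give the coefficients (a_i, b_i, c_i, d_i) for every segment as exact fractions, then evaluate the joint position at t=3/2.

Δ: Δ0=-8/3, Δ1=2, Δ2=-2/3
row 1: diag=10, rhs=28; c'=1/5, d'=14/5
row 2: denom=10−2·1/5=48/5; d'=(-16−2·14/5)/(48/5)=-9/4
back: M2=-9/4
back: M1=14/5−1/5·-9/4=13/4
M: M0=0, M1=13/4, M2=-9/4, M3=0
seg 0: a=4, c=M0/2=0, d=(M1−M0)/(6·3)=13/72, b=Δ0−h0·(2M0+M1)/6=-103/24
seg 1: a=-4, c=M1/2=13/8, d=(M2−M1)/(6·2)=-11/24, b=Δ1−h1·(2M1+M2)/6=7/12
seg 2: a=0, c=M2/2=-9/8, d=(M3−M2)/(6·3)=1/8, b=Δ2−h2·(2M2+M3)/6=19/12
t_q=3/2 → seg 0, τ=3/2; S=4+-103/24·τ+0·τ²+13/72·τ³=-117/64

  seg 0: a=4 b=-103/24 c=0 d=13/72
  seg 1: a=-4 b=7/12 c=13/8 d=-11/24
  seg 2: a=0 b=19/12 c=-9/8 d=1/8
S(3/2) = -117/64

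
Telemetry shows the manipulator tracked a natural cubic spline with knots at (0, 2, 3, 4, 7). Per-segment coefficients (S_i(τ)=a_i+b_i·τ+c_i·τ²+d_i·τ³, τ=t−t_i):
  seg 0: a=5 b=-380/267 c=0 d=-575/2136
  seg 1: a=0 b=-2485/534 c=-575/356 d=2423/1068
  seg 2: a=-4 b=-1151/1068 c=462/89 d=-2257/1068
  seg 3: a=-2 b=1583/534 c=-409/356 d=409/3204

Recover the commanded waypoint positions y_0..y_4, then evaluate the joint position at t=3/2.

y_0 = S_0(0) = a_0 = 5
y_1 = S_1(0) = a_1 = 0
y_2 = S_2(0) = a_2 = -4
y_3 = S_3(0) = a_3 = -2
y_4 = S_3(3) = 0
t_q=3/2 is in segment 0 (τ=3/2); S_0(τ)=11145/5696

y_0=5 y_1=0 y_2=-4 y_3=-2 y_4=0
S(3/2) = 11145/5696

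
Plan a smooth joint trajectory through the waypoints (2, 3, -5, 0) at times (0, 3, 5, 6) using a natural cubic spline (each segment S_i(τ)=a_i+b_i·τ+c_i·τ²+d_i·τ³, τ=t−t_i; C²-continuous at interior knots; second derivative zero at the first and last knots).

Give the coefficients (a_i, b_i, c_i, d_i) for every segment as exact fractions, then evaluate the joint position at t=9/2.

  seg 0: a=2 b=113/42 c=0 d=-11/42
  seg 1: a=3 b=-92/21 c=-33/14 d=107/84
  seg 2: a=-5 b=31/21 c=37/7 d=-37/21
S(9/2) = -1025/224

Δ: Δ0=1/3, Δ1=-4, Δ2=5
row 1: diag=10, rhs=-26; c'=1/5, d'=-13/5
row 2: denom=6−2·1/5=28/5; d'=(54−2·-13/5)/(28/5)=74/7
back: M2=74/7
back: M1=-13/5−1/5·74/7=-33/7
M: M0=0, M1=-33/7, M2=74/7, M3=0
seg 0: a=2, c=M0/2=0, d=(M1−M0)/(6·3)=-11/42, b=Δ0−h0·(2M0+M1)/6=113/42
seg 1: a=3, c=M1/2=-33/14, d=(M2−M1)/(6·2)=107/84, b=Δ1−h1·(2M1+M2)/6=-92/21
seg 2: a=-5, c=M2/2=37/7, d=(M3−M2)/(6·1)=-37/21, b=Δ2−h2·(2M2+M3)/6=31/21
t_q=9/2 → seg 1, τ=3/2; S=3+-92/21·τ+-33/14·τ²+107/84·τ³=-1025/224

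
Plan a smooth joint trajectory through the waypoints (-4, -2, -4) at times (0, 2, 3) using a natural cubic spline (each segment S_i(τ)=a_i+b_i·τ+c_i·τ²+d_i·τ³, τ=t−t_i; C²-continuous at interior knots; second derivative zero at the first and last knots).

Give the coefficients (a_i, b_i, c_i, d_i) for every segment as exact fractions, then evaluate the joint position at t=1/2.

Δ: Δ0=1, Δ1=-2
row 1: diag=6, rhs=-18; c'=1/6, d'=-3
back: M1=-3
M: M0=0, M1=-3, M2=0
seg 0: a=-4, c=M0/2=0, d=(M1−M0)/(6·2)=-1/4, b=Δ0−h0·(2M0+M1)/6=2
seg 1: a=-2, c=M1/2=-3/2, d=(M2−M1)/(6·1)=1/2, b=Δ1−h1·(2M1+M2)/6=-1
t_q=1/2 → seg 0, τ=1/2; S=-4+2·τ+0·τ²+-1/4·τ³=-97/32

  seg 0: a=-4 b=2 c=0 d=-1/4
  seg 1: a=-2 b=-1 c=-3/2 d=1/2
S(1/2) = -97/32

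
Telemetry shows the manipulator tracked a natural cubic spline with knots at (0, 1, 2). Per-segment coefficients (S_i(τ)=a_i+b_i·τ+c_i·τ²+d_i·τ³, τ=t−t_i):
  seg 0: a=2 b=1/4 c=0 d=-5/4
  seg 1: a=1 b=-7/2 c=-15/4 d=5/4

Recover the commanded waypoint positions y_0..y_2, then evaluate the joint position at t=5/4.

y_0=2 y_1=1 y_2=-5
S(5/4) = -23/256

y_0 = S_0(0) = a_0 = 2
y_1 = S_1(0) = a_1 = 1
y_2 = S_1(1) = -5
t_q=5/4 is in segment 1 (τ=1/4); S_1(τ)=-23/256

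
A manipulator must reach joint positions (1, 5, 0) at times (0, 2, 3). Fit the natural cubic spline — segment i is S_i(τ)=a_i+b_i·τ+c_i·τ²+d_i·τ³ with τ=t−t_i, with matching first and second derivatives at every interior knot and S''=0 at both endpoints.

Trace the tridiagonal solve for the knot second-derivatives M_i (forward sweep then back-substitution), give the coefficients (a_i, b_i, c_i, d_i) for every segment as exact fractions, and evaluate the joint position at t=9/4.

  seg 0: a=1 b=13/3 c=0 d=-7/12
  seg 1: a=5 b=-8/3 c=-7/2 d=7/6
S(9/4) = 529/128

Δ: Δ0=2, Δ1=-5
row 1: diag=6, rhs=-42; c'=1/6, d'=-7
back: M1=-7
M: M0=0, M1=-7, M2=0
seg 0: a=1, c=M0/2=0, d=(M1−M0)/(6·2)=-7/12, b=Δ0−h0·(2M0+M1)/6=13/3
seg 1: a=5, c=M1/2=-7/2, d=(M2−M1)/(6·1)=7/6, b=Δ1−h1·(2M1+M2)/6=-8/3
t_q=9/4 → seg 1, τ=1/4; S=5+-8/3·τ+-7/2·τ²+7/6·τ³=529/128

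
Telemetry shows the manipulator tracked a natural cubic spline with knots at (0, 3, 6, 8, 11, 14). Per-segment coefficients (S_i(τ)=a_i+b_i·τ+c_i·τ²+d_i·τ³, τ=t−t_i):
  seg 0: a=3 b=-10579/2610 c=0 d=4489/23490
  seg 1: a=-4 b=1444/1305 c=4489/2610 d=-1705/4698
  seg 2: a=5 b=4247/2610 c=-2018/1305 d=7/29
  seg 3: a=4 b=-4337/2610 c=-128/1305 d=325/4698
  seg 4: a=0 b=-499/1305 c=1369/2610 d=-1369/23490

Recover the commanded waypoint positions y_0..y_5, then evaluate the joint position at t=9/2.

y_0=3 y_1=-4 y_2=5 y_3=4 y_4=0 y_5=2
S(9/2) = 707/2320

y_0 = S_0(0) = a_0 = 3
y_1 = S_1(0) = a_1 = -4
y_2 = S_2(0) = a_2 = 5
y_3 = S_3(0) = a_3 = 4
y_4 = S_4(0) = a_4 = 0
y_5 = S_4(3) = 2
t_q=9/2 is in segment 1 (τ=3/2); S_1(τ)=707/2320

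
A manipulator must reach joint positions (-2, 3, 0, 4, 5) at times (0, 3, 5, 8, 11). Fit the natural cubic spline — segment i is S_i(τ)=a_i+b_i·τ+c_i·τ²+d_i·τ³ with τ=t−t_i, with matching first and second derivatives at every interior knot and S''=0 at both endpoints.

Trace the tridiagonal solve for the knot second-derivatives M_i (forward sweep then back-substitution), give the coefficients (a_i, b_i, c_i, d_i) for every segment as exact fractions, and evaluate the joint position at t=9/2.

Δ: Δ0=5/3, Δ1=-3/2, Δ2=4/3, Δ3=1/3
row 1: diag=10, rhs=-19; c'=1/5, d'=-19/10
row 2: denom=10−2·1/5=48/5; d'=(17−2·-19/10)/(48/5)=13/6
row 3: denom=12−3·5/16=177/16; d'=(-6−3·13/6)/(177/16)=-200/177
back: M3=-200/177
back: M2=13/6−5/16·-200/177=446/177
back: M1=-19/10−1/5·446/177=-851/354
M: M0=0, M1=-851/354, M2=446/177, M3=-200/177, M4=0
seg 0: a=-2, c=M0/2=0, d=(M1−M0)/(6·3)=-851/6372, b=Δ0−h0·(2M0+M1)/6=677/236
seg 1: a=3, c=M1/2=-851/708, d=(M2−M1)/(6·2)=581/1416, b=Δ1−h1·(2M1+M2)/6=-87/118
seg 2: a=0, c=M2/2=223/177, d=(M3−M2)/(6·3)=-323/1593, b=Δ2−h2·(2M2+M3)/6=-110/177
seg 3: a=4, c=M3/2=-100/177, d=(M4−M3)/(6·3)=100/1593, b=Δ3−h3·(2M3+M4)/6=259/177
t_q=9/2 → seg 1, τ=3/2; S=3+-87/118·τ+-851/708·τ²+581/1416·τ³=2169/3776

  seg 0: a=-2 b=677/236 c=0 d=-851/6372
  seg 1: a=3 b=-87/118 c=-851/708 d=581/1416
  seg 2: a=0 b=-110/177 c=223/177 d=-323/1593
  seg 3: a=4 b=259/177 c=-100/177 d=100/1593
S(9/2) = 2169/3776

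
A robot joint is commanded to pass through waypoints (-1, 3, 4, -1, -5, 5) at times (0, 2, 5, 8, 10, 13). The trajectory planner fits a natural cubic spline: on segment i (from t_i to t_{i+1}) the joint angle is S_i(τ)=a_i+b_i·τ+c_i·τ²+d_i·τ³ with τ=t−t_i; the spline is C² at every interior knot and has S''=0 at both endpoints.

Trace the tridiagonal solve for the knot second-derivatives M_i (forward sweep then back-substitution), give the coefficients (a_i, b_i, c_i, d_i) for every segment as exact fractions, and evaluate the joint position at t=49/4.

Δ: Δ0=2, Δ1=1/3, Δ2=-5/3, Δ3=-2, Δ4=10/3
row 1: diag=10, rhs=-10; c'=3/10, d'=-1
row 2: denom=12−3·3/10=111/10; d'=(-12−3·-1)/(111/10)=-30/37
row 3: denom=10−3·10/37=340/37; d'=(-2−3·-30/37)/(340/37)=4/85
row 4: denom=10−2·37/170=813/85; d'=(32−2·4/85)/(813/85)=904/271
back: M4=904/271
back: M3=4/85−37/170·904/271=-184/271
back: M2=-30/37−10/37·-184/271=-170/271
back: M1=-1−3/10·-170/271=-220/271
M: M0=0, M1=-220/271, M2=-170/271, M3=-184/271, M4=904/271, M5=0
seg 0: a=-1, c=M0/2=0, d=(M1−M0)/(6·2)=-55/813, b=Δ0−h0·(2M0+M1)/6=1846/813
seg 1: a=3, c=M1/2=-110/271, d=(M2−M1)/(6·3)=25/2439, b=Δ1−h1·(2M1+M2)/6=1186/813
seg 2: a=4, c=M2/2=-85/271, d=(M3−M2)/(6·3)=-7/2439, b=Δ2−h2·(2M2+M3)/6=-569/813
seg 3: a=-1, c=M3/2=-92/271, d=(M4−M3)/(6·2)=272/813, b=Δ3−h3·(2M3+M4)/6=-2162/813
seg 4: a=-5, c=M4/2=452/271, d=(M5−M4)/(6·3)=-452/2439, b=Δ4−h4·(2M4+M5)/6=-2/813
t_q=49/4 → seg 4, τ=9/4; S=-5+-2/813·τ+452/271·τ²+-452/2439·τ³=5755/4336

  seg 0: a=-1 b=1846/813 c=0 d=-55/813
  seg 1: a=3 b=1186/813 c=-110/271 d=25/2439
  seg 2: a=4 b=-569/813 c=-85/271 d=-7/2439
  seg 3: a=-1 b=-2162/813 c=-92/271 d=272/813
  seg 4: a=-5 b=-2/813 c=452/271 d=-452/2439
S(49/4) = 5755/4336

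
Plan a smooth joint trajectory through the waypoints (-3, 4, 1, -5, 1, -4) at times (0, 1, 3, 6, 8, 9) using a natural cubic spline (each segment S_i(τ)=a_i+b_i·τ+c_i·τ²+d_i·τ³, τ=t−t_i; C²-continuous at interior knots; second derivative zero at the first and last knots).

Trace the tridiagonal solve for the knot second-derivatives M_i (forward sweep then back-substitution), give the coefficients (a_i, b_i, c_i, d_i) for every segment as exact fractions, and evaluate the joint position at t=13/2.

Δ: Δ0=7, Δ1=-3/2, Δ2=-2, Δ3=3, Δ4=-5
row 1: diag=6, rhs=-51; c'=1/3, d'=-17/2
row 2: denom=10−2·1/3=28/3; d'=(-3−2·-17/2)/(28/3)=3/2
row 3: denom=10−3·9/28=253/28; d'=(30−3·3/2)/(253/28)=714/253
row 4: denom=6−2·56/253=1406/253; d'=(-48−2·714/253)/(1406/253)=-6786/703
back: M4=-6786/703
back: M3=714/253−56/253·-6786/703=3486/703
back: M2=3/2−9/28·3486/703=-66/703
back: M1=-17/2−1/3·-66/703=-11907/1406
M: M0=0, M1=-11907/1406, M2=-66/703, M3=3486/703, M4=-6786/703, M5=0
seg 0: a=-3, c=M0/2=0, d=(M1−M0)/(6·1)=-3969/2812, b=Δ0−h0·(2M0+M1)/6=23653/2812
seg 1: a=4, c=M1/2=-11907/2812, d=(M2−M1)/(6·2)=3925/5624, b=Δ1−h1·(2M1+M2)/6=5873/1406
seg 2: a=1, c=M2/2=-33/703, d=(M3−M2)/(6·3)=16/57, b=Δ2−h2·(2M2+M3)/6=-3083/703
seg 3: a=-5, c=M3/2=1743/703, d=(M4−M3)/(6·2)=-856/703, b=Δ3−h3·(2M3+M4)/6=2047/703
seg 4: a=1, c=M4/2=-3393/703, d=(M5−M4)/(6·1)=1131/703, b=Δ4−h4·(2M4+M5)/6=-1253/703
t_q=13/2 → seg 3, τ=1/2; S=-5+2047/703·τ+1743/703·τ²+-856/703·τ³=-8651/2812

  seg 0: a=-3 b=23653/2812 c=0 d=-3969/2812
  seg 1: a=4 b=5873/1406 c=-11907/2812 d=3925/5624
  seg 2: a=1 b=-3083/703 c=-33/703 d=16/57
  seg 3: a=-5 b=2047/703 c=1743/703 d=-856/703
  seg 4: a=1 b=-1253/703 c=-3393/703 d=1131/703
S(13/2) = -8651/2812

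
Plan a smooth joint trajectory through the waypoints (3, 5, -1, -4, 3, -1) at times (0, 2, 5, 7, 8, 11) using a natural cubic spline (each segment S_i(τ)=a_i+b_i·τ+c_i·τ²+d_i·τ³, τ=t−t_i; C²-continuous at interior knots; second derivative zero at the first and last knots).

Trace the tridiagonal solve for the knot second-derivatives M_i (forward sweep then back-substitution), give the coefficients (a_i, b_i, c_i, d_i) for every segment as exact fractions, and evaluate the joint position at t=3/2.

  seg 0: a=3 b=5810/3957 c=0 d=-1853/15828
  seg 1: a=5 b=251/3957 c=-1853/2638 d=347/71226
  seg 2: a=-1 b=-31811/7914 c=-2606/3957 d=7591/7914
  seg 3: a=-4 b=12811/2638 c=20167/3957 d=-23369/7914
  seg 4: a=3 b=24497/3957 c=-29773/7914 d=29773/71226
S(3/2) = 202907/42208

Δ: Δ0=1, Δ1=-2, Δ2=-3/2, Δ3=7, Δ4=-4/3
row 1: diag=10, rhs=-18; c'=3/10, d'=-9/5
row 2: denom=10−3·3/10=91/10; d'=(3−3·-9/5)/(91/10)=12/13
row 3: denom=6−2·20/91=506/91; d'=(51−2·12/13)/(506/91)=4473/506
row 4: denom=8−1·91/506=3957/506; d'=(-50−1·4473/506)/(3957/506)=-29773/3957
back: M4=-29773/3957
back: M3=4473/506−91/506·-29773/3957=40334/3957
back: M2=12/13−20/91·40334/3957=-5212/3957
back: M1=-9/5−3/10·-5212/3957=-1853/1319
M: M0=0, M1=-1853/1319, M2=-5212/3957, M3=40334/3957, M4=-29773/3957, M5=0
seg 0: a=3, c=M0/2=0, d=(M1−M0)/(6·2)=-1853/15828, b=Δ0−h0·(2M0+M1)/6=5810/3957
seg 1: a=5, c=M1/2=-1853/2638, d=(M2−M1)/(6·3)=347/71226, b=Δ1−h1·(2M1+M2)/6=251/3957
seg 2: a=-1, c=M2/2=-2606/3957, d=(M3−M2)/(6·2)=7591/7914, b=Δ2−h2·(2M2+M3)/6=-31811/7914
seg 3: a=-4, c=M3/2=20167/3957, d=(M4−M3)/(6·1)=-23369/7914, b=Δ3−h3·(2M3+M4)/6=12811/2638
seg 4: a=3, c=M4/2=-29773/7914, d=(M5−M4)/(6·3)=29773/71226, b=Δ4−h4·(2M4+M5)/6=24497/3957
t_q=3/2 → seg 0, τ=3/2; S=3+5810/3957·τ+0·τ²+-1853/15828·τ³=202907/42208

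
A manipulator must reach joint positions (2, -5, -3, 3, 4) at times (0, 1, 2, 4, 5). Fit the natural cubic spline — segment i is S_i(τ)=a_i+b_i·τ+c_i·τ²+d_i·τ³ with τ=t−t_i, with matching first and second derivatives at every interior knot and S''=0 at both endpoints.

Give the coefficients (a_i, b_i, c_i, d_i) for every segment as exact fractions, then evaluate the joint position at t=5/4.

  seg 0: a=2 b=-566/61 c=0 d=139/61
  seg 1: a=-5 b=-149/61 c=417/61 d=-146/61
  seg 2: a=-3 b=247/61 c=-21/61 d=-11/122
  seg 3: a=3 b=97/61 c=-54/61 d=18/61
S(5/4) = -10191/1952

Δ: Δ0=-7, Δ1=2, Δ2=3, Δ3=1
row 1: diag=4, rhs=54; c'=1/4, d'=27/2
row 2: denom=6−1·1/4=23/4; d'=(6−1·27/2)/(23/4)=-30/23
row 3: denom=6−2·8/23=122/23; d'=(-12−2·-30/23)/(122/23)=-108/61
back: M3=-108/61
back: M2=-30/23−8/23·-108/61=-42/61
back: M1=27/2−1/4·-42/61=834/61
M: M0=0, M1=834/61, M2=-42/61, M3=-108/61, M4=0
seg 0: a=2, c=M0/2=0, d=(M1−M0)/(6·1)=139/61, b=Δ0−h0·(2M0+M1)/6=-566/61
seg 1: a=-5, c=M1/2=417/61, d=(M2−M1)/(6·1)=-146/61, b=Δ1−h1·(2M1+M2)/6=-149/61
seg 2: a=-3, c=M2/2=-21/61, d=(M3−M2)/(6·2)=-11/122, b=Δ2−h2·(2M2+M3)/6=247/61
seg 3: a=3, c=M3/2=-54/61, d=(M4−M3)/(6·1)=18/61, b=Δ3−h3·(2M3+M4)/6=97/61
t_q=5/4 → seg 1, τ=1/4; S=-5+-149/61·τ+417/61·τ²+-146/61·τ³=-10191/1952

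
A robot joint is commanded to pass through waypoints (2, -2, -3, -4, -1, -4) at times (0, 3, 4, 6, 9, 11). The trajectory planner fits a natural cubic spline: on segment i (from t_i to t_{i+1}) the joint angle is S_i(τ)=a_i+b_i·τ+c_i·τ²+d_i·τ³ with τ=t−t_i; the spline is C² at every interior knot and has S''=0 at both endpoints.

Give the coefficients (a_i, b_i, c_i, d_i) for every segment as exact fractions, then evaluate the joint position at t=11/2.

Δ: Δ0=-4/3, Δ1=-1, Δ2=-1/2, Δ3=1, Δ4=-3/2
row 1: diag=8, rhs=2; c'=1/8, d'=1/4
row 2: denom=6−1·1/8=47/8; d'=(3−1·1/4)/(47/8)=22/47
row 3: denom=10−2·16/47=438/47; d'=(9−2·22/47)/(438/47)=379/438
row 4: denom=10−3·47/146=1319/146; d'=(-15−3·379/438)/(1319/146)=-2569/1319
back: M4=-2569/1319
back: M3=379/438−47/146·-2569/1319=5905/3957
back: M2=22/47−16/47·5905/3957=-158/3957
back: M1=1/4−1/8·-158/3957=1009/3957
M: M0=0, M1=1009/3957, M2=-158/3957, M3=5905/3957, M4=-2569/1319, M5=0
seg 0: a=2, c=M0/2=0, d=(M1−M0)/(6·3)=1009/71226, b=Δ0−h0·(2M0+M1)/6=-11561/7914
seg 1: a=-2, c=M1/2=1009/7914, d=(M2−M1)/(6·1)=-389/7914, b=Δ1−h1·(2M1+M2)/6=-4267/3957
seg 2: a=-3, c=M2/2=-79/3957, d=(M3−M2)/(6·2)=2021/15828, b=Δ2−h2·(2M2+M3)/6=-2561/2638
seg 3: a=-4, c=M3/2=5905/7914, d=(M4−M3)/(6·3)=-6806/35613, b=Δ3−h3·(2M3+M4)/6=3811/7914
seg 4: a=-1, c=M4/2=-2569/2638, d=(M5−M4)/(6·2)=2569/15828, b=Δ4−h4·(2M4+M5)/6=-1595/7914
t_q=11/2 → seg 2, τ=3/2; S=-3+-2561/2638·τ+-79/3957·τ²+2021/15828·τ³=-171795/42208

  seg 0: a=2 b=-11561/7914 c=0 d=1009/71226
  seg 1: a=-2 b=-4267/3957 c=1009/7914 d=-389/7914
  seg 2: a=-3 b=-2561/2638 c=-79/3957 d=2021/15828
  seg 3: a=-4 b=3811/7914 c=5905/7914 d=-6806/35613
  seg 4: a=-1 b=-1595/7914 c=-2569/2638 d=2569/15828
S(11/2) = -171795/42208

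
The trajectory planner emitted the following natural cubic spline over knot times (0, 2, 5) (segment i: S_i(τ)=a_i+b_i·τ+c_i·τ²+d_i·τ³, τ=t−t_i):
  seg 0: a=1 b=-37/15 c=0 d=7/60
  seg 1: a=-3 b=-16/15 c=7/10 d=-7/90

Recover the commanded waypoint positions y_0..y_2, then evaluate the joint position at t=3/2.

y_0 = S_0(0) = a_0 = 1
y_1 = S_1(0) = a_1 = -3
y_2 = S_1(3) = -2
t_q=3/2 is in segment 0 (τ=3/2); S_0(τ)=-369/160

y_0=1 y_1=-3 y_2=-2
S(3/2) = -369/160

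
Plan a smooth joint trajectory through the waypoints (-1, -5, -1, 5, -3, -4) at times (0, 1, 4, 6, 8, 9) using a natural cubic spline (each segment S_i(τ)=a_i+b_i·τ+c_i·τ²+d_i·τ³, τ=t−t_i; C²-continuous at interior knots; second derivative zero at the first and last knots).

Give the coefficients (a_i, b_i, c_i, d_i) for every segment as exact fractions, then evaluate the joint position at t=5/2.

  seg 0: a=-1 b=-10079/2199 c=0 d=1283/2199
  seg 1: a=-5 b=-6230/2199 c=1283/733 d=-265/2199
  seg 2: a=-1 b=9709/2199 c=488/733 d=-1510/2199
  seg 3: a=5 b=-2555/2199 c=-2532/733 d=8951/8796
  seg 4: a=-3 b=-6086/2199 c=3887/1466 d=-3887/4398
S(5/2) = -33531/5864

Δ: Δ0=-4, Δ1=4/3, Δ2=3, Δ3=-4, Δ4=-1
row 1: diag=8, rhs=32; c'=3/8, d'=4
row 2: denom=10−3·3/8=71/8; d'=(10−3·4)/(71/8)=-16/71
row 3: denom=8−2·16/71=536/71; d'=(-42−2·-16/71)/(536/71)=-1475/268
row 4: denom=6−2·71/268=733/134; d'=(18−2·-1475/268)/(733/134)=3887/733
back: M4=3887/733
back: M3=-1475/268−71/268·3887/733=-5064/733
back: M2=-16/71−16/71·-5064/733=976/733
back: M1=4−3/8·976/733=2566/733
M: M0=0, M1=2566/733, M2=976/733, M3=-5064/733, M4=3887/733, M5=0
seg 0: a=-1, c=M0/2=0, d=(M1−M0)/(6·1)=1283/2199, b=Δ0−h0·(2M0+M1)/6=-10079/2199
seg 1: a=-5, c=M1/2=1283/733, d=(M2−M1)/(6·3)=-265/2199, b=Δ1−h1·(2M1+M2)/6=-6230/2199
seg 2: a=-1, c=M2/2=488/733, d=(M3−M2)/(6·2)=-1510/2199, b=Δ2−h2·(2M2+M3)/6=9709/2199
seg 3: a=5, c=M3/2=-2532/733, d=(M4−M3)/(6·2)=8951/8796, b=Δ3−h3·(2M3+M4)/6=-2555/2199
seg 4: a=-3, c=M4/2=3887/1466, d=(M5−M4)/(6·1)=-3887/4398, b=Δ4−h4·(2M4+M5)/6=-6086/2199
t_q=5/2 → seg 1, τ=3/2; S=-5+-6230/2199·τ+1283/733·τ²+-265/2199·τ³=-33531/5864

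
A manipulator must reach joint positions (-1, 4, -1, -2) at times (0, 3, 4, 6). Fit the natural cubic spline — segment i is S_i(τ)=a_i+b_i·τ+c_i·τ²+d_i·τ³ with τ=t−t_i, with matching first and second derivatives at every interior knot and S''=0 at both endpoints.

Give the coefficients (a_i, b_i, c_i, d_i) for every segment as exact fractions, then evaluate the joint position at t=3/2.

  seg 0: a=-1 b=1271/282 c=0 d=-89/282
  seg 1: a=4 b=-566/141 c=-267/94 d=523/282
  seg 2: a=-1 b=-1165/282 c=128/47 d=-64/141
S(3/2) = 3531/752

Δ: Δ0=5/3, Δ1=-5, Δ2=-1/2
row 1: diag=8, rhs=-40; c'=1/8, d'=-5
row 2: denom=6−1·1/8=47/8; d'=(27−1·-5)/(47/8)=256/47
back: M2=256/47
back: M1=-5−1/8·256/47=-267/47
M: M0=0, M1=-267/47, M2=256/47, M3=0
seg 0: a=-1, c=M0/2=0, d=(M1−M0)/(6·3)=-89/282, b=Δ0−h0·(2M0+M1)/6=1271/282
seg 1: a=4, c=M1/2=-267/94, d=(M2−M1)/(6·1)=523/282, b=Δ1−h1·(2M1+M2)/6=-566/141
seg 2: a=-1, c=M2/2=128/47, d=(M3−M2)/(6·2)=-64/141, b=Δ2−h2·(2M2+M3)/6=-1165/282
t_q=3/2 → seg 0, τ=3/2; S=-1+1271/282·τ+0·τ²+-89/282·τ³=3531/752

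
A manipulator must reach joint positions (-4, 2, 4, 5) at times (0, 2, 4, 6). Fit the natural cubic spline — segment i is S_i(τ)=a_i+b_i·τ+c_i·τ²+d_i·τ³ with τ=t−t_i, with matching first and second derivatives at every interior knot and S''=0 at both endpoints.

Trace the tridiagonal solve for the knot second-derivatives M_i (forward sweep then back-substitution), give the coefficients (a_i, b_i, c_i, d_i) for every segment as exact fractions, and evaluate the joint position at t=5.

  seg 0: a=-4 b=7/2 c=0 d=-1/8
  seg 1: a=2 b=2 c=-3/4 d=1/8
  seg 2: a=4 b=1/2 c=0 d=0
S(5) = 9/2

Δ: Δ0=3, Δ1=1, Δ2=1/2
row 1: diag=8, rhs=-12; c'=1/4, d'=-3/2
row 2: denom=8−2·1/4=15/2; d'=(-3−2·-3/2)/(15/2)=0
back: M2=0
back: M1=-3/2−1/4·0=-3/2
M: M0=0, M1=-3/2, M2=0, M3=0
seg 0: a=-4, c=M0/2=0, d=(M1−M0)/(6·2)=-1/8, b=Δ0−h0·(2M0+M1)/6=7/2
seg 1: a=2, c=M1/2=-3/4, d=(M2−M1)/(6·2)=1/8, b=Δ1−h1·(2M1+M2)/6=2
seg 2: a=4, c=M2/2=0, d=(M3−M2)/(6·2)=0, b=Δ2−h2·(2M2+M3)/6=1/2
t_q=5 → seg 2, τ=1; S=4+1/2·τ+0·τ²+0·τ³=9/2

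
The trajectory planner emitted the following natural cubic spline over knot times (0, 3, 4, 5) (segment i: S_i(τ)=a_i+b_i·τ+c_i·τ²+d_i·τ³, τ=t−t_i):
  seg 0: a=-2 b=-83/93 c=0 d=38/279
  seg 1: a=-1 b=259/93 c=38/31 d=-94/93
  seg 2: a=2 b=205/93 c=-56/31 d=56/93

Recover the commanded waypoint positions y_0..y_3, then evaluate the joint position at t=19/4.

y_0 = S_0(0) = a_0 = -2
y_1 = S_1(0) = a_1 = -1
y_2 = S_2(0) = a_2 = 2
y_3 = S_2(1) = 3
t_q=19/4 is in segment 2 (τ=3/4); S_2(τ)=717/248

y_0=-2 y_1=-1 y_2=2 y_3=3
S(19/4) = 717/248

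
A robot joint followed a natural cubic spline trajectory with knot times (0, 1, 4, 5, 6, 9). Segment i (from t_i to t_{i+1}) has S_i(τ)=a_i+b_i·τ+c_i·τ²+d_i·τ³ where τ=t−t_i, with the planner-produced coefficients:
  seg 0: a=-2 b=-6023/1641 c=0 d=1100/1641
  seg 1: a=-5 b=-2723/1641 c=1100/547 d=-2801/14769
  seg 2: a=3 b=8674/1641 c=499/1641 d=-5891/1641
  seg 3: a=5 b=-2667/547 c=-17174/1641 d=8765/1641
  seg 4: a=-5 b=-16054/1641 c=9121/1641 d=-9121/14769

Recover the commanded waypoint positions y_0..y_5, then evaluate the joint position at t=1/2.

y_0 = S_0(0) = a_0 = -2
y_1 = S_1(0) = a_1 = -5
y_2 = S_2(0) = a_2 = 3
y_3 = S_3(0) = a_3 = 5
y_4 = S_4(0) = a_4 = -5
y_5 = S_4(3) = -1
t_q=1/2 is in segment 0 (τ=1/2); S_0(τ)=-2052/547

y_0=-2 y_1=-5 y_2=3 y_3=5 y_4=-5 y_5=-1
S(1/2) = -2052/547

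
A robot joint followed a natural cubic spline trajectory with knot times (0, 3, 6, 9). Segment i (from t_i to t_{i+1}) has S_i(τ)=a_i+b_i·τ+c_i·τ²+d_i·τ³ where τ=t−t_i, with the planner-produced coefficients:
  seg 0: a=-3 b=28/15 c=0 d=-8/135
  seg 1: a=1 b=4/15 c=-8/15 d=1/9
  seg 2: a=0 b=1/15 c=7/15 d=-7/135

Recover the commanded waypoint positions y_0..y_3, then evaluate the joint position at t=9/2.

y_0 = S_0(0) = a_0 = -3
y_1 = S_1(0) = a_1 = 1
y_2 = S_2(0) = a_2 = 0
y_3 = S_2(3) = 3
t_q=9/2 is in segment 1 (τ=3/2); S_1(τ)=23/40

y_0=-3 y_1=1 y_2=0 y_3=3
S(9/2) = 23/40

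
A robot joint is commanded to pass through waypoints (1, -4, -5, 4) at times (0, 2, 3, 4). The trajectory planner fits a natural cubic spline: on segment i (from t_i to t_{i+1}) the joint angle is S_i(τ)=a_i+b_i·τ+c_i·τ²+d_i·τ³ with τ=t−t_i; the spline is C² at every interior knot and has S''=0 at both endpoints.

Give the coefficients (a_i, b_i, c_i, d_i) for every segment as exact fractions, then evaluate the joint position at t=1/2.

  seg 0: a=1 b=-99/46 c=0 d=-2/23
  seg 1: a=-4 b=-147/46 c=-12/23 d=125/46
  seg 2: a=-5 b=90/23 c=351/46 d=-117/46
S(1/2) = -2/23

Δ: Δ0=-5/2, Δ1=-1, Δ2=9
row 1: diag=6, rhs=9; c'=1/6, d'=3/2
row 2: denom=4−1·1/6=23/6; d'=(60−1·3/2)/(23/6)=351/23
back: M2=351/23
back: M1=3/2−1/6·351/23=-24/23
M: M0=0, M1=-24/23, M2=351/23, M3=0
seg 0: a=1, c=M0/2=0, d=(M1−M0)/(6·2)=-2/23, b=Δ0−h0·(2M0+M1)/6=-99/46
seg 1: a=-4, c=M1/2=-12/23, d=(M2−M1)/(6·1)=125/46, b=Δ1−h1·(2M1+M2)/6=-147/46
seg 2: a=-5, c=M2/2=351/46, d=(M3−M2)/(6·1)=-117/46, b=Δ2−h2·(2M2+M3)/6=90/23
t_q=1/2 → seg 0, τ=1/2; S=1+-99/46·τ+0·τ²+-2/23·τ³=-2/23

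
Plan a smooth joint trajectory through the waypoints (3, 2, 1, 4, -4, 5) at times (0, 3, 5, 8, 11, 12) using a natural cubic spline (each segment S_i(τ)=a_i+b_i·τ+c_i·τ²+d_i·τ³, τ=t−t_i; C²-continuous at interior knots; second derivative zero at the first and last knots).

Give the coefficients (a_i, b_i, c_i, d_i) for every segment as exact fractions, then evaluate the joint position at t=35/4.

Δ: Δ0=-1/3, Δ1=-1/2, Δ2=1, Δ3=-8/3, Δ4=9
row 1: diag=10, rhs=-1; c'=1/5, d'=-1/10
row 2: denom=10−2·1/5=48/5; d'=(9−2·-1/10)/(48/5)=23/24
row 3: denom=12−3·5/16=177/16; d'=(-22−3·23/24)/(177/16)=-398/177
row 4: denom=8−3·16/59=424/59; d'=(70−3·-398/177)/(424/59)=566/53
back: M4=566/53
back: M3=-398/177−16/59·566/53=-818/159
back: M2=23/24−5/16·-818/159=136/53
back: M1=-1/10−1/5·136/53=-65/106
M: M0=0, M1=-65/106, M2=136/53, M3=-818/159, M4=566/53, M5=0
seg 0: a=3, c=M0/2=0, d=(M1−M0)/(6·3)=-65/1908, b=Δ0−h0·(2M0+M1)/6=-17/636
seg 1: a=2, c=M1/2=-65/212, d=(M2−M1)/(6·2)=337/1272, b=Δ1−h1·(2M1+M2)/6=-301/318
seg 2: a=1, c=M2/2=68/53, d=(M3−M2)/(6·3)=-613/1431, b=Δ2−h2·(2M2+M3)/6=160/159
seg 3: a=4, c=M3/2=-409/159, d=(M4−M3)/(6·3)=1258/1431, b=Δ3−h3·(2M3+M4)/6=-455/159
seg 4: a=-4, c=M4/2=283/53, d=(M5−M4)/(6·1)=-283/159, b=Δ4−h4·(2M4+M5)/6=865/159
t_q=35/4 → seg 3, τ=3/4; S=4+-455/159·τ+-409/159·τ²+1258/1431·τ³=1319/1696

  seg 0: a=3 b=-17/636 c=0 d=-65/1908
  seg 1: a=2 b=-301/318 c=-65/212 d=337/1272
  seg 2: a=1 b=160/159 c=68/53 d=-613/1431
  seg 3: a=4 b=-455/159 c=-409/159 d=1258/1431
  seg 4: a=-4 b=865/159 c=283/53 d=-283/159
S(35/4) = 1319/1696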